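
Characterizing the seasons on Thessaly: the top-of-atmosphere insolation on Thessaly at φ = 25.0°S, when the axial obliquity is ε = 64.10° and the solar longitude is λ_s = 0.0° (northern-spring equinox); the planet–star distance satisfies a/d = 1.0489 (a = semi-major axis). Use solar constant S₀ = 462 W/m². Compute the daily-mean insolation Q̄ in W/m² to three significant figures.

Q̄ ≈ 147 W/m²

Solar declination: sin δ = sin ε · sin λ_s = sin 64.10° × sin 0.0° = 0.00000, so δ = +0.000°.
cos H₀ = −tan(-25.0°) tan(+0.000°) = 0.0000, H₀ = 1.5708 rad.
Bracket: H₀ sin φ sin δ + cos φ cos δ sin H₀ = 1.5708×-0.42262×0.00000 + 0.90631×1.00000×1.00000 = -0.000000 + 0.906310 = 0.906310.
Inverse-square distance factor (a/d)² = 1.0489² = 1.100191.
Q̄ = (S₀/π) × 1.100191 × [bracket] = (462/π) × 1.100191 × 0.906310 = 146.6 W/m².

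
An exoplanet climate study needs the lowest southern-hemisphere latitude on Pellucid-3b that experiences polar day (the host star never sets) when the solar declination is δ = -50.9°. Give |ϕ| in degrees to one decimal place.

|ϕ| = 39.1°

Polar day requires cos h₀ = −tan ϕ tan δ ≤ −1, i.e. tan ϕ tan δ ≥ 1.
The boundary is |tan ϕ| · |tan δ| = 1, so |ϕ| = 90° − |δ| = 90° − 50.9° = 39.1° in the southern hemisphere.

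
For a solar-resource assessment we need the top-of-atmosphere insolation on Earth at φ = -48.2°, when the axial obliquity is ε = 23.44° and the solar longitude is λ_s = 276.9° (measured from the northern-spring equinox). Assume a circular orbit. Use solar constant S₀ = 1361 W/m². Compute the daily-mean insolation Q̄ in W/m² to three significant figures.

Q̄ ≈ 497 W/m²

Solar declination: sin δ = sin ε · sin λ_s = sin 23.44° × sin 276.9° = -0.39491, so δ = -23.260°.
cos H₀ = −tan(-48.2°) tan(-23.260°) = -0.4808, H₀ = 2.0723 rad.
Bracket: H₀ sin φ sin δ + cos φ cos δ sin H₀ = 2.0723×-0.74548×-0.39491 + 0.66653×0.91872×0.87685 = 0.610080 + 0.536943 = 1.147023.
Q̄ = (S₀/π) × [bracket] = (1361/π) × 1.147023 = 496.9 W/m².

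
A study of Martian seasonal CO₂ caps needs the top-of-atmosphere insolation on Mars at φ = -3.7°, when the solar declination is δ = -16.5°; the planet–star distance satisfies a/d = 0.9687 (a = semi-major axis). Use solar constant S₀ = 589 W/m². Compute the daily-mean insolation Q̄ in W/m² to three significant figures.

Q̄ ≈ 173 W/m²

cos H₀ = −tan(-3.7°) tan(-16.500°) = -0.0192, H₀ = 1.5900 rad.
Bracket: H₀ sin φ sin δ + cos φ cos δ sin H₀ = 1.5900×-0.06453×-0.28402 + 0.99792×0.95882×0.99982 = 0.029141 + 0.956653 = 0.985794.
Inverse-square distance factor (a/d)² = 0.9687² = 0.938380.
Q̄ = (S₀/π) × 0.938380 × [bracket] = (589/π) × 0.938380 × 0.985794 = 173.4 W/m².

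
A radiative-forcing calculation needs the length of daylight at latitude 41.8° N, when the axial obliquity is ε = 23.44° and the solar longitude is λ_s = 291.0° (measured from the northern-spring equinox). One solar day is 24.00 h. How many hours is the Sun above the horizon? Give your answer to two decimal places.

Solar declination: sin δ = sin ε · sin λ_s = sin 23.44° × sin 291.0° = -0.37137, so δ = -21.800°.
cos H₀ = −tan φ · tan δ = −tan(+41.8°) × tan(-21.800°) = 0.3576, so H₀ = 1.2051 rad = 69.05°.
Daylight = 2H₀/(2π) × 24.00 h = (1.2051/π) × 24.00 = 9.21 h.

9.21 h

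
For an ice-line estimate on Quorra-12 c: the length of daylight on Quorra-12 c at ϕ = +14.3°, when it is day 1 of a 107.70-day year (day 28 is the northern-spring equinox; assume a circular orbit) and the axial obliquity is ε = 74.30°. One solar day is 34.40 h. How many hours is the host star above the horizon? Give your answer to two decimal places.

Solar longitude: L_s = 360° × (1 − 28)/107.70 = -90.251°, i.e. -90.251° + 360° = 269.749°.
sin δ = sin 74.30° × sin 269.749° = -0.96268, so δ = -74.298°.
cos h₀ = −tan ϕ · tan δ = −tan(+14.3°) × tan(-74.298°) = 0.9067, so h₀ = 0.4354 rad = 24.95°.
Daylight = 2h₀/(2π) × 34.40 h = (0.4354/π) × 34.40 = 4.77 h.

4.77 h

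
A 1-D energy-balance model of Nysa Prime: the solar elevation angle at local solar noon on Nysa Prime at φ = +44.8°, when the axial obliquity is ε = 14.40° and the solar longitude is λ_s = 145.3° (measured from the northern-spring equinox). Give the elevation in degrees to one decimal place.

53.3°

Solar declination: sin δ = sin ε · sin λ_s = sin 14.40° × sin 145.3° = 0.14157, so δ = +8.139°.
At local noon the hour angle is zero, so the zenith angle equals |φ − δ| = |+44.8° − (+8.139°)| = 36.661°.
Elevation = 90° − 36.661° = 53.3°.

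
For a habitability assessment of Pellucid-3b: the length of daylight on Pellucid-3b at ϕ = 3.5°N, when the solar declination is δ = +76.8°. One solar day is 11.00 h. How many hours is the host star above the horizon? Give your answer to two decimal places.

cos h₀ = −tan ϕ · tan δ = −tan(+3.5°) × tan(+76.800°) = -0.2608, so h₀ = 1.8346 rad = 105.12°.
Daylight = 2h₀/(2π) × 11.00 h = (1.8346/π) × 11.00 = 6.42 h.

6.42 h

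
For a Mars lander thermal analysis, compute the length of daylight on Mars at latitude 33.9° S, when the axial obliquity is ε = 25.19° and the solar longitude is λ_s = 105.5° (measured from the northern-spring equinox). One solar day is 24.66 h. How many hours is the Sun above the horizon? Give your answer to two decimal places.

9.92 h

Solar declination: sin δ = sin ε · sin λ_s = sin 25.19° × sin 105.5° = 0.41014, so δ = +24.214°.
cos H₀ = −tan φ · tan δ = −tan(-33.9°) × tan(+24.214°) = 0.3022, so H₀ = 1.2638 rad = 72.41°.
Daylight = 2H₀/(2π) × 24.66 h = (1.2638/π) × 24.66 = 9.92 h.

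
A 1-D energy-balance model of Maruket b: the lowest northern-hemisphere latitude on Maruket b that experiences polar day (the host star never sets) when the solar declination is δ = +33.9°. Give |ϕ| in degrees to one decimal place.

|ϕ| = 56.1°

Polar day requires cos h₀ = −tan ϕ tan δ ≤ −1, i.e. tan ϕ tan δ ≥ 1.
The boundary is |tan ϕ| · |tan δ| = 1, so |ϕ| = 90° − |δ| = 90° − 33.9° = 56.1° in the northern hemisphere.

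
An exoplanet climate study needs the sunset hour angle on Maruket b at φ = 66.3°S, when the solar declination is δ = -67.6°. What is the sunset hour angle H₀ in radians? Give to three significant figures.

Sunrise equation: cos H₀ = −tan φ · tan δ = -5.5270 ≤ −1, so the host star never sets (polar day) and H₀ = π.

H₀ = 3.14 rad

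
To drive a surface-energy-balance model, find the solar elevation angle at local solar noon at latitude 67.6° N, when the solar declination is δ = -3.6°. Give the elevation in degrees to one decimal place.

18.8°

At local noon the hour angle is zero, so the zenith angle equals |ϕ − δ| = |+67.6° − (-3.600°)| = 71.200°.
Elevation = 90° − 71.200° = 18.8°.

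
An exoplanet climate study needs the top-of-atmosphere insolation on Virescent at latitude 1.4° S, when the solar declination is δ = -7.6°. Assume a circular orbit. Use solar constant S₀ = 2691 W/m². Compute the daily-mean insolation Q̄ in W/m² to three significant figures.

cos H₀ = −tan(-1.4°) tan(-7.600°) = -0.0033, H₀ = 1.5741 rad.
Bracket: H₀ sin φ sin δ + cos φ cos δ sin H₀ = 1.5741×-0.02443×-0.13226 + 0.99970×0.99122×0.99999 = 0.005086 + 0.990913 = 0.995999.
Q̄ = (S₀/π) × [bracket] = (2691/π) × 0.995999 = 853.1 W/m².

Q̄ ≈ 853 W/m²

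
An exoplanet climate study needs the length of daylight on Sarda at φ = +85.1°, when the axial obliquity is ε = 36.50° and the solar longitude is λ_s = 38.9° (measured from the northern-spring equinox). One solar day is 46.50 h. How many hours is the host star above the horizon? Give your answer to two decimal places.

Solar declination: sin δ = sin ε · sin λ_s = sin 36.50° × sin 38.9° = 0.37353, so δ = +21.933°.
Sunrise equation: cos H₀ = −tan φ · tan δ = -4.6970 ≤ −1, so the host star never sets (polar day) and H₀ = π.
Daylight = 2H₀/(2π) × 46.50 h = (3.1416/π) × 46.50 = 46.50 h.

46.50 h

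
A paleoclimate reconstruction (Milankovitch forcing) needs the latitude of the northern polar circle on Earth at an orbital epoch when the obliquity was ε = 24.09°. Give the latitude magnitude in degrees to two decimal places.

The polar circle is the lowest latitude that experiences at least one full rotation of continuous daylight at the northern-summer solstice; it lies at |φ| = 90° − ε = 90° − 24.09° = 65.91°.

65.91°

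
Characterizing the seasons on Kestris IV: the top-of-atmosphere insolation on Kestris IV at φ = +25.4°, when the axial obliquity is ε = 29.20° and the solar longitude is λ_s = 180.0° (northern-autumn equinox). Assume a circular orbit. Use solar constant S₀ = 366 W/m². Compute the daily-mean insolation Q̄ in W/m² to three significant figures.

Solar declination: sin δ = sin ε · sin λ_s = sin 29.20° × sin 180.0° = 0.00000, so δ = +0.000°.
cos H₀ = −tan(+25.4°) tan(+0.000°) = -0.0000, H₀ = 1.5708 rad.
Bracket: H₀ sin φ sin δ + cos φ cos δ sin H₀ = 1.5708×0.42894×0.00000 + 0.90334×1.00000×1.00000 = 0.000000 + 0.903340 = 0.903340.
Q̄ = (S₀/π) × [bracket] = (366/π) × 0.903340 = 105.2 W/m².

Q̄ ≈ 105 W/m²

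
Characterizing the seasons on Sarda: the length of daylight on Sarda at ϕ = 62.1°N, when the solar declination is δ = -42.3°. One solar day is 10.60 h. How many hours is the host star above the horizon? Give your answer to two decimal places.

cos h₀ = −tan ϕ · tan δ = 1.7186 ≥ 1, so the host star never rises (polar night) and h₀ = 0.
Daylight = 2h₀/(2π) × 10.60 h = (0.0000/π) × 10.60 = 0.00 h.

0.00 h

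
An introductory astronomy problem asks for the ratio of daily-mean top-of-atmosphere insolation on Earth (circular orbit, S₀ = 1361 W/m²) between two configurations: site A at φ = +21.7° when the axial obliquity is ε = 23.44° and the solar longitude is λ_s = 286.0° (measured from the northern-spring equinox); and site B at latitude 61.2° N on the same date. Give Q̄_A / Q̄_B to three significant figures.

— Configuration A (φ=+21.7°):
Solar declination: sin δ = sin ε · sin λ_s = sin 23.44° × sin 286.0° = -0.38238, so δ = -22.481°.
cos H₀ = −tan(+21.7°) tan(-22.481°) = 0.1647, H₀ = 1.4054 rad.
Bracket: H₀ sin φ sin δ + cos φ cos δ sin H₀ = 1.4054×0.36975×-0.38238 + 0.92913×0.92401×0.98635 = -0.198702 + 0.846807 = 0.648105.
Q̄ = (S₀/π) × [bracket] = (1361/π) × 0.648105 = 280.77 W/m².
— Configuration B (φ=+61.2°):
cos H₀ = −tan(+61.2°) tan(-22.481°) = 0.7527, H₀ = 0.7186 rad.
Bracket: H₀ sin φ sin δ + cos φ cos δ sin H₀ = 0.7186×0.87631×-0.38238 + 0.48175×0.92401×0.65831 = -0.240791 + 0.293041 = 0.052250.
Q̄ = (S₀/π) × [bracket] = (1361/π) × 0.052250 = 22.636 W/m².
Ratio Q̄_A / Q̄_B = 280.77 / 22.636 = 12.40.

Q̄_A / Q̄_B ≈ 12.4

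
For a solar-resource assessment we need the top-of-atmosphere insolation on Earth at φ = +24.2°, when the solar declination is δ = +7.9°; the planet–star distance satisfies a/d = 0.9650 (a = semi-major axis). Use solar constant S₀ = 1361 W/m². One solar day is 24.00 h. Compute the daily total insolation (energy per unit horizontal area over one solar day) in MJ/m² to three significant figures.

cos H₀ = −tan(+24.2°) tan(+7.900°) = -0.0624, H₀ = 1.6332 rad.
Bracket: H₀ sin φ sin δ + cos φ cos δ sin H₀ = 1.6332×0.40992×0.13744 + 0.91212×0.99051×0.99805 = 0.092014 + 0.901702 = 0.993716.
Inverse-square distance factor (a/d)² = 0.9650² = 0.931225.
Q̄ = (S₀/π) × 0.931225 × [bracket] = (1361/π) × 0.931225 × 0.993716 = 400.89 W/m².
Daily total = Q̄ × 24.00 h × 3600 s/h = 400.89 × 24.00 × 3600 / 10⁶ = 34.64 MJ/m².

34.6 MJ/m²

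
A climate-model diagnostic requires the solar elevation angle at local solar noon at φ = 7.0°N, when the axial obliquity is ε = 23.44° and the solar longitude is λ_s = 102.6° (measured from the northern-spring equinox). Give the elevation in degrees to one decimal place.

Solar declination: sin δ = sin ε · sin λ_s = sin 23.44° × sin 102.6° = 0.38821, so δ = +22.843°.
At local noon the hour angle is zero, so the zenith angle equals |φ − δ| = |+7.0° − (+22.843°)| = 15.843°.
Elevation = 90° − 15.843° = 74.2°.

74.2°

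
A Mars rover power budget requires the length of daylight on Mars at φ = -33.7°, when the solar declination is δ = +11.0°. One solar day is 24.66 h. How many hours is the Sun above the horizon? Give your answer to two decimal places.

11.31 h

cos H₀ = −tan φ · tan δ = −tan(-33.7°) × tan(+11.000°) = 0.1296, so H₀ = 1.4408 rad = 82.55°.
Daylight = 2H₀/(2π) × 24.66 h = (1.4408/π) × 24.66 = 11.31 h.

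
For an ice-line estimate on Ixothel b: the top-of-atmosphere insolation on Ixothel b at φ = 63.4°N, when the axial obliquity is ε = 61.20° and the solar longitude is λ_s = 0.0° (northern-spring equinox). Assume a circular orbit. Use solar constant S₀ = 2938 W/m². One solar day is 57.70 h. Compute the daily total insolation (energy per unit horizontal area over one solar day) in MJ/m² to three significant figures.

Solar declination: sin δ = sin ε · sin λ_s = sin 61.20° × sin 0.0° = 0.00000, so δ = +0.000°.
cos H₀ = −tan(+63.4°) tan(+0.000°) = -0.0000, H₀ = 1.5708 rad.
Bracket: H₀ sin φ sin δ + cos φ cos δ sin H₀ = 1.5708×0.89415×0.00000 + 0.44776×1.00000×1.00000 = 0.000000 + 0.447760 = 0.447760.
Q̄ = (S₀/π) × [bracket] = (2938/π) × 0.447760 = 418.74 W/m².
Daily total = Q̄ × 57.70 h × 3600 s/h = 418.74 × 57.70 × 3600 / 10⁶ = 86.98 MJ/m².

87.0 MJ/m²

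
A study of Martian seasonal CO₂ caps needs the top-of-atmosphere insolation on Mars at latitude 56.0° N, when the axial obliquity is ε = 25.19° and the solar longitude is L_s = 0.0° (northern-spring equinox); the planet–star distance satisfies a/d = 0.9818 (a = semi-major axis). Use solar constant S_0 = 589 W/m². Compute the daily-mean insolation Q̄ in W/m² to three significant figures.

Solar declination: sin δ = sin ε · sin L_s = sin 25.19° × sin 0.0° = 0.00000, so δ = +0.000°.
cos h₀ = −tan(+56.0°) tan(+0.000°) = -0.0000, h₀ = 1.5708 rad.
Bracket: h₀ sin ϕ sin δ + cos ϕ cos δ sin h₀ = 1.5708×0.82904×0.00000 + 0.55919×1.00000×1.00000 = 0.000000 + 0.559190 = 0.559190.
Inverse-square distance factor (a/d)² = 0.9818² = 0.963931.
Q̄ = (S_0/π) × 0.963931 × [bracket] = (589/π) × 0.963931 × 0.559190 = 101.1 W/m².

Q̄ ≈ 101 W/m²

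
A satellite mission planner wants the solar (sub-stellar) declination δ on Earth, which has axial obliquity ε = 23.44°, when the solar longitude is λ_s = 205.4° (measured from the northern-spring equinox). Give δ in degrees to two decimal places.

sin δ = sin ε · sin λ_s = sin 23.44° × sin 205.4° = -0.170625.
δ = arcsin(-0.170625) = -9.82°.

δ = -9.82°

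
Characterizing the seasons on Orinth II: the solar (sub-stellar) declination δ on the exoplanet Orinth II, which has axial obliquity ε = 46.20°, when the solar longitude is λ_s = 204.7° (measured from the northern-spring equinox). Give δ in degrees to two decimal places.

sin δ = sin ε · sin λ_s = sin 46.20° × sin 204.7° = -0.301600.
δ = arcsin(-0.301600) = -17.55°.

δ = -17.55°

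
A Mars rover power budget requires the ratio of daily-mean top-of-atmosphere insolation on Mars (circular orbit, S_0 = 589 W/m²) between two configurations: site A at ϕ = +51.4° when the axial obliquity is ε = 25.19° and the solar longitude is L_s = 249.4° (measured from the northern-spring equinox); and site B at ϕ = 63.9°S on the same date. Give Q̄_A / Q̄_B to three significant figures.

— Configuration A (ϕ=+51.4°):
Solar declination: sin δ = sin ε · sin L_s = sin 25.19° × sin 249.4° = -0.39841, so δ = -23.479°.
cos h₀ = −tan(+51.4°) tan(-23.479°) = 0.5441, h₀ = 0.9955 rad.
Bracket: h₀ sin ϕ sin δ + cos ϕ cos δ sin h₀ = 0.9955×0.78152×-0.39841 + 0.62388×0.91721×0.83900 = -0.309964 + 0.480100 = 0.170136.
Q̄ = (S_0/π) × [bracket] = (589/π) × 0.170136 = 31.898 W/m².
— Configuration B (ϕ=-63.9°):
cos h₀ = −tan(-63.9°) tan(-23.479°) = -0.8867, h₀ = 2.6609 rad.
Bracket: h₀ sin ϕ sin δ + cos ϕ cos δ sin h₀ = 2.6609×-0.89803×-0.39841 + 0.43994×0.91721×0.46243 = 0.952028 + 0.186599 = 1.138627.
Q̄ = (S_0/π) × [bracket] = (589/π) × 1.138627 = 213.47 W/m².
Ratio Q̄_A / Q̄_B = 31.898 / 213.47 = 0.1494.

Q̄_A / Q̄_B ≈ 0.149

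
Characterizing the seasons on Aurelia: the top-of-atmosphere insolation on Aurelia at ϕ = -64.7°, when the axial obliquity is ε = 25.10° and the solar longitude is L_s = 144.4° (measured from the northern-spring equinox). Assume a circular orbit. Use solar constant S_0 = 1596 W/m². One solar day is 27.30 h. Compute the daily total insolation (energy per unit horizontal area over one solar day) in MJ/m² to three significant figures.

6.25 MJ/m²

Solar declination: sin δ = sin ε · sin L_s = sin 25.10° × sin 144.4° = 0.24694, so δ = +14.296°.
cos h₀ = −tan(-64.7°) tan(+14.296°) = 0.5391, h₀ = 1.0014 rad.
Bracket: h₀ sin ϕ sin δ + cos ϕ cos δ sin h₀ = 1.0014×-0.90408×0.24694 + 0.42736×0.96903×0.84225 = -0.223566 + 0.348796 = 0.125230.
Q̄ = (S_0/π) × [bracket] = (1596/π) × 0.125230 = 63.620 W/m².
Daily total = Q̄ × 27.30 h × 3600 s/h = 63.620 × 27.30 × 3600 / 10⁶ = 6.253 MJ/m².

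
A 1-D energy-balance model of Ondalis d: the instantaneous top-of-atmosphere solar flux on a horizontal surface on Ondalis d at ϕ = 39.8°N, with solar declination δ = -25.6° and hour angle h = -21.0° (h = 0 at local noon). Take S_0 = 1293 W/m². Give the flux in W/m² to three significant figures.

cos θ_z = sin ϕ sin δ + cos ϕ cos δ cos h = -0.276582 + 0.646843 = 0.370261.
Flux = S_0 · cos θ_z = 1293 × 0.370261 = 478.7 W/m².

479 W/m²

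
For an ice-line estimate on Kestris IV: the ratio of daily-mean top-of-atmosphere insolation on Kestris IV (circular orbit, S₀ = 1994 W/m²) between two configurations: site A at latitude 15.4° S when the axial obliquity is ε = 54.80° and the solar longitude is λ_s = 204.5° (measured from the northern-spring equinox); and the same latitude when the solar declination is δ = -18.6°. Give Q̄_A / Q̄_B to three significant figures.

Q̄_A / Q̄_B ≈ 1.00

— Configuration A (φ=-15.4°):
Solar declination: sin δ = sin ε · sin λ_s = sin 54.80° × sin 204.5° = -0.33886, so δ = -19.808°.
cos H₀ = −tan(-15.4°) tan(-19.808°) = -0.0992, H₀ = 1.6702 rad.
Bracket: H₀ sin φ sin δ + cos φ cos δ sin H₀ = 1.6702×-0.26556×-0.33886 + 0.96410×0.94084×0.99507 = 0.150297 + 0.902592 = 1.052889.
Q̄ = (S₀/π) × [bracket] = (1994/π) × 1.052889 = 668.28 W/m².
— Configuration B (φ=-15.4°):
cos H₀ = −tan(-15.4°) tan(-18.600°) = -0.0927, H₀ = 1.6636 rad.
Bracket: H₀ sin φ sin δ + cos φ cos δ sin H₀ = 1.6636×-0.26556×-0.31896 + 0.96410×0.94777×0.99569 = 0.140912 + 0.909807 = 1.050719.
Q̄ = (S₀/π) × [bracket] = (1994/π) × 1.050719 = 666.90 W/m².
Ratio Q̄_A / Q̄_B = 668.28 / 666.90 = 1.002.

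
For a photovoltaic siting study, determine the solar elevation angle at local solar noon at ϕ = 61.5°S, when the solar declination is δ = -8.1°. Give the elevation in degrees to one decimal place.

At local noon the hour angle is zero, so the zenith angle equals |ϕ − δ| = |-61.5° − (-8.100°)| = 53.400°.
Elevation = 90° − 53.400° = 36.6°.

36.6°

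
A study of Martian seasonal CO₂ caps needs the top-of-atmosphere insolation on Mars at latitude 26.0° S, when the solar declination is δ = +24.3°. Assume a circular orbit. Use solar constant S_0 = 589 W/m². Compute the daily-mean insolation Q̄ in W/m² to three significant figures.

cos h₀ = −tan(-26.0°) tan(+24.300°) = 0.2202, h₀ = 1.3488 rad.
Bracket: h₀ sin ϕ sin δ + cos ϕ cos δ sin h₀ = 1.3488×-0.43837×0.41151 + 0.89879×0.91140×0.97545 = -0.243315 + 0.799047 = 0.555732.
Q̄ = (S_0/π) × [bracket] = (589/π) × 0.555732 = 104.2 W/m².

Q̄ ≈ 104 W/m²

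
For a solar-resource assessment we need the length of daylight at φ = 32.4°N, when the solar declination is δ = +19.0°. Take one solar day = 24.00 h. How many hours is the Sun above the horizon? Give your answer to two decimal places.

cos H₀ = −tan φ · tan δ = −tan(+32.4°) × tan(+19.000°) = -0.2185, so H₀ = 1.7911 rad = 102.62°.
Daylight = 2H₀/(2π) × 24.00 h = (1.7911/π) × 24.00 = 13.68 h.

13.68 h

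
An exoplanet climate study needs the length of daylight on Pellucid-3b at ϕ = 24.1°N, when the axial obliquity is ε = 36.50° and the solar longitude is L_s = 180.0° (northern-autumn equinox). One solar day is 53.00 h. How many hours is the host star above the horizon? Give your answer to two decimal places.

Solar declination: sin δ = sin ε · sin L_s = sin 36.50° × sin 180.0° = 0.00000, so δ = +0.000°.
cos h₀ = −tan ϕ · tan δ = −tan(+24.1°) × tan(+0.000°) = -0.0000, so h₀ = 1.5708 rad = 90.00°.
Daylight = 2h₀/(2π) × 53.00 h = (1.5708/π) × 53.00 = 26.50 h.

26.50 h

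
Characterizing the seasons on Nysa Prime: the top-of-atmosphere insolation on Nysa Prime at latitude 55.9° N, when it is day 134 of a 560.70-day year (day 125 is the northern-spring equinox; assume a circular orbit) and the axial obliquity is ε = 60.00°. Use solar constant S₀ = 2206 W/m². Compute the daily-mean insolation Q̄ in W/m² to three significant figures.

Q̄ ≈ 475 W/m²

Solar longitude: λ_s = 360° × (134 − 125)/560.70 = 5.778°.
sin δ = sin 60.00° × sin 5.778° = 0.08719, so δ = +5.002°.
cos H₀ = −tan(+55.9°) tan(+5.002°) = -0.1293, H₀ = 1.7004 rad.
Bracket: H₀ sin φ sin δ + cos φ cos δ sin H₀ = 1.7004×0.82806×0.08719 + 0.56064×0.99619×0.99161 = 0.122766 + 0.553818 = 0.676584.
Q̄ = (S₀/π) × [bracket] = (2206/π) × 0.676584 = 475.1 W/m².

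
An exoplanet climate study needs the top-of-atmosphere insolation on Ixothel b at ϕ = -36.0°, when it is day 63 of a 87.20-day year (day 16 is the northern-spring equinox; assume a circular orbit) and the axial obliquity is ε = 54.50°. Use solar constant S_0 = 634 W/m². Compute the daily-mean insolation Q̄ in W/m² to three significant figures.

Q̄ ≈ 199 W/m²

Solar longitude: L_s = 360° × (63 − 16)/87.20 = 194.037°.
sin δ = sin 54.50° × sin 194.037° = -0.19746, so δ = -11.388°.
cos h₀ = −tan(-36.0°) tan(-11.388°) = -0.1463, h₀ = 1.7177 rad.
Bracket: h₀ sin ϕ sin δ + cos ϕ cos δ sin h₀ = 1.7177×-0.58779×-0.19746 + 0.80902×0.98031×0.98923 = 0.199365 + 0.784549 = 0.983914.
Q̄ = (S_0/π) × [bracket] = (634/π) × 0.983914 = 198.6 W/m².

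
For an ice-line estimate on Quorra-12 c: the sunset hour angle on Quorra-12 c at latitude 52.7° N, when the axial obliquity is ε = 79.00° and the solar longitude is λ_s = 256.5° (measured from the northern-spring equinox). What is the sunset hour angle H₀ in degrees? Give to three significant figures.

Solar declination: sin δ = sin ε · sin λ_s = sin 79.00° × sin 256.5° = -0.95450, so δ = -72.651°.
cos H₀ = −tan φ · tan δ = 4.2018 ≥ 1, so the host star never rises (polar night) and H₀ = 0.

H₀ = 0.00°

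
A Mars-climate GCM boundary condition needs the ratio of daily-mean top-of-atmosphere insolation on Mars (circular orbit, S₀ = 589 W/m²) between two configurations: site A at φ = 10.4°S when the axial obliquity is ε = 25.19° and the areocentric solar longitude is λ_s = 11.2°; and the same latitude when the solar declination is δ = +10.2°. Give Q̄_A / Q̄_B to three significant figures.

— Configuration A (φ=-10.4°):
sin δ = sin 25.19° × sin 11.2° = 0.08267, so δ = +4.742°.
cos H₀ = −tan(-10.4°) tan(+4.742°) = 0.0152, H₀ = 1.5556 rad.
Bracket: H₀ sin φ sin δ + cos φ cos δ sin H₀ = 1.5556×-0.18052×0.08267 + 0.98357×0.99658×0.99988 = -0.023215 + 0.980089 = 0.956874.
Q̄ = (S₀/π) × [bracket] = (589/π) × 0.956874 = 179.40 W/m².
— Configuration B (φ=-10.4°):
cos H₀ = −tan(-10.4°) tan(+10.200°) = 0.0330, H₀ = 1.5378 rad.
Bracket: H₀ sin φ sin δ + cos φ cos δ sin H₀ = 1.5378×-0.18052×0.17708 + 0.98357×0.98420×0.99945 = -0.049158 + 0.967497 = 0.918339.
Q̄ = (S₀/π) × [bracket] = (589/π) × 0.918339 = 172.17 W/m².
Ratio Q̄_A / Q̄_B = 179.40 / 172.17 = 1.042.

Q̄_A / Q̄_B ≈ 1.04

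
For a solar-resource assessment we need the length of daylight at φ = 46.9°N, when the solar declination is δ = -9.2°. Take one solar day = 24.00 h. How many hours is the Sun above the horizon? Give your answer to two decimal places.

cos H₀ = −tan φ · tan δ = −tan(+46.9°) × tan(-9.200°) = 0.1731, so H₀ = 1.3968 rad = 80.03°.
Daylight = 2H₀/(2π) × 24.00 h = (1.3968/π) × 24.00 = 10.67 h.

10.67 h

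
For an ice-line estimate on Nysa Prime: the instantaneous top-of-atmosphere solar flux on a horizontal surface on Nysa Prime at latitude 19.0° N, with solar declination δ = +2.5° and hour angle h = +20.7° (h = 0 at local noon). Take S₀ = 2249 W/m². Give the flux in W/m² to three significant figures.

cos θ_z = sin φ sin δ + cos φ cos δ cos h = 0.014201 + 0.883638 = 0.897839.
Flux = S₀ · cos θ_z = 2249 × 0.897839 = 2019 W/m².

2.02e+03 W/m²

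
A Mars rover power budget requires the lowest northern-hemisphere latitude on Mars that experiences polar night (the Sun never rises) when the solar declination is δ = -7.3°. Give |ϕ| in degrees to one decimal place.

Polar night requires cos h₀ = −tan ϕ tan δ ≥ 1, i.e. tan ϕ tan δ ≤ −1.
The boundary is |tan ϕ| · |tan δ| = 1, so |ϕ| = 90° − |δ| = 90° − 7.3° = 82.7° in the northern hemisphere.

|ϕ| = 82.7°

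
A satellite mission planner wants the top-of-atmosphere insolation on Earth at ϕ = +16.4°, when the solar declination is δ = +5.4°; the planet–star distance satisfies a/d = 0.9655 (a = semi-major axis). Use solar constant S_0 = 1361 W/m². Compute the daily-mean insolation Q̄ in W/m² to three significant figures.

cos h₀ = −tan(+16.4°) tan(+5.400°) = -0.0278, h₀ = 1.5986 rad.
Bracket: h₀ sin ϕ sin δ + cos ϕ cos δ sin h₀ = 1.5986×0.28234×0.09411 + 0.95931×0.99556×0.99961 = 0.042476 + 0.954678 = 0.997154.
Inverse-square distance factor (a/d)² = 0.9655² = 0.932190.
Q̄ = (S_0/π) × 0.932190 × [bracket] = (1361/π) × 0.932190 × 0.997154 = 402.7 W/m².

Q̄ ≈ 403 W/m²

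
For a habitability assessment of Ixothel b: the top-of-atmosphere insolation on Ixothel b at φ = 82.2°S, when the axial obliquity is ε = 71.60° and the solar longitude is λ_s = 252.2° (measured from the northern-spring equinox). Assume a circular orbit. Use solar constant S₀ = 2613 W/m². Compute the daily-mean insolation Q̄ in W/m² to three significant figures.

Solar declination: sin δ = sin ε · sin λ_s = sin 71.60° × sin 252.2° = -0.90345, so δ = -64.616°.
cos H₀ = −tan(-82.2°) tan(-64.616°) = -15.3850 ≤ −1 ⇒ polar day, H₀ = π.
Bracket: H₀ sin φ sin δ + cos φ cos δ sin H₀ = 3.1416×-0.99075×-0.90345 + 0.13572×0.42869×0.00000 = 2.812024 + 0.000000 = 2.812024.
Q̄ = (S₀/π) × [bracket] = (2613/π) × 2.812024 = 2339 W/m².

Q̄ ≈ 2.34e+03 W/m²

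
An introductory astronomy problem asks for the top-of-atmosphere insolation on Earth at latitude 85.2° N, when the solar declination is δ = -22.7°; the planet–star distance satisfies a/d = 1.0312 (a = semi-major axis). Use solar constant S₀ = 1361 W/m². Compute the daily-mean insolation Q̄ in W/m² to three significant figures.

cos H₀ = −tan(+85.2°) tan(-22.700°) = 4.9815 ≥ 1 ⇒ polar night, H₀ = 0 and Q̄ = 0.
Inverse-square distance factor (a/d)² = 1.0312² = 1.063373.

Q̄ ≈ 0.00 W/m²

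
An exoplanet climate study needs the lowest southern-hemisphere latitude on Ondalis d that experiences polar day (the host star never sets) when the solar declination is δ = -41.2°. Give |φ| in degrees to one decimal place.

Polar day requires cos H₀ = −tan φ tan δ ≤ −1, i.e. tan φ tan δ ≥ 1.
The boundary is |tan φ| · |tan δ| = 1, so |φ| = 90° − |δ| = 90° − 41.2° = 48.8° in the southern hemisphere.

|φ| = 48.8°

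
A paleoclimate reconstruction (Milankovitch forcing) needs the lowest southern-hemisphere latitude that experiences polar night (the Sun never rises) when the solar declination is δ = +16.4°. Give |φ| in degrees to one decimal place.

Polar night requires cos H₀ = −tan φ tan δ ≥ 1, i.e. tan φ tan δ ≤ −1.
The boundary is |tan φ| · |tan δ| = 1, so |φ| = 90° − |δ| = 90° − 16.4° = 73.6° in the southern hemisphere.

|φ| = 73.6°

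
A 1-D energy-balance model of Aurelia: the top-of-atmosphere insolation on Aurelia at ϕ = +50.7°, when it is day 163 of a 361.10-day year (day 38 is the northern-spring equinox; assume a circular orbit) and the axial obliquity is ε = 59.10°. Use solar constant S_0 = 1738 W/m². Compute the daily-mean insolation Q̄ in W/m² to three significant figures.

Solar longitude: L_s = 360° × (163 − 38)/361.10 = 124.619°.
sin δ = sin 59.10° × sin 124.619° = 0.70614, so δ = +44.922°.
cos h₀ = −tan(+50.7°) tan(+44.922°) = -1.2184 ≤ −1 ⇒ polar day, h₀ = π.
Bracket: h₀ sin ϕ sin δ + cos ϕ cos δ sin h₀ = 3.1416×0.77384×0.70614 + 0.63338×0.70807×0.00000 = 1.716694 + 0.000000 = 1.716694.
Q̄ = (S_0/π) × [bracket] = (1738/π) × 1.716694 = 949.7 W/m².

Q̄ ≈ 950 W/m²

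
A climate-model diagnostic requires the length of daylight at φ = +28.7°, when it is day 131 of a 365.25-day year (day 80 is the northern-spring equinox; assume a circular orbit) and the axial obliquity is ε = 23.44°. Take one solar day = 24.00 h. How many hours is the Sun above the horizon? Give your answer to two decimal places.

Solar longitude: λ_s = 360° × (131 − 80)/365.25 = 50.267°.
sin δ = sin 23.44° × sin 50.267° = 0.30591, so δ = +17.813°.
cos H₀ = −tan φ · tan δ = −tan(+28.7°) × tan(+17.813°) = -0.1759, so H₀ = 1.7476 rad = 100.13°.
Daylight = 2H₀/(2π) × 24.00 h = (1.7476/π) × 24.00 = 13.35 h.

13.35 h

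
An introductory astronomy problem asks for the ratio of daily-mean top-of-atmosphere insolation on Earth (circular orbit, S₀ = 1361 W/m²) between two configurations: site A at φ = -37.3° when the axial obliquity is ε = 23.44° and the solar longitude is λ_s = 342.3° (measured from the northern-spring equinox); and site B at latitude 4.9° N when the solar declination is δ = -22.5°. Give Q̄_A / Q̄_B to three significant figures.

Q̄_A / Q̄_B ≈ 1.04

— Configuration A (φ=-37.3°):
Solar declination: sin δ = sin ε · sin λ_s = sin 23.44° × sin 342.3° = -0.12094, so δ = -6.946°.
cos H₀ = −tan(-37.3°) tan(-6.946°) = -0.0928, H₀ = 1.6637 rad.
Bracket: H₀ sin φ sin δ + cos φ cos δ sin H₀ = 1.6637×-0.60599×-0.12094 + 0.79547×0.99266×0.99568 = 0.121930 + 0.786220 = 0.908150.
Q̄ = (S₀/π) × [bracket] = (1361/π) × 0.908150 = 393.43 W/m².
— Configuration B (φ=+4.9°):
cos H₀ = −tan(+4.9°) tan(-22.500°) = 0.0355, H₀ = 1.5353 rad.
Bracket: H₀ sin φ sin δ + cos φ cos δ sin H₀ = 1.5353×0.08542×-0.38268 + 0.99635×0.92388×0.99937 = -0.050187 + 0.919928 = 0.869741.
Q̄ = (S₀/π) × [bracket] = (1361/π) × 0.869741 = 376.79 W/m².
Ratio Q̄_A / Q̄_B = 393.43 / 376.79 = 1.044.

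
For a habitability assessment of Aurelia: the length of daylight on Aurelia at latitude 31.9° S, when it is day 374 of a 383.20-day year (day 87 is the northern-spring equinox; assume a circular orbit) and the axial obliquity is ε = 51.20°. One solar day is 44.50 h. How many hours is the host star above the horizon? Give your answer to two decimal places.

34.79 h

Solar longitude: L_s = 360° × (374 − 87)/383.20 = 269.624°.
sin δ = sin 51.20° × sin 269.624° = -0.77932, so δ = -51.198°.
cos h₀ = −tan ϕ · tan δ = −tan(-31.9°) × tan(-51.198°) = -0.7741, so h₀ = 2.4561 rad = 140.73°.
Daylight = 2h₀/(2π) × 44.50 h = (2.4561/π) × 44.50 = 34.79 h.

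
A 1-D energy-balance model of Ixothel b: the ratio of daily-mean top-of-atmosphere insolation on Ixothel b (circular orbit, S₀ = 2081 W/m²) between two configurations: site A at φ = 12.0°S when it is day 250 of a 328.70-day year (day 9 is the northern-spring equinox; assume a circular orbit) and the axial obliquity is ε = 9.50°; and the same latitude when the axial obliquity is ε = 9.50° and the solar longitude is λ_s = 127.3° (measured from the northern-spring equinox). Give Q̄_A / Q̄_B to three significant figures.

Q̄_A / Q̄_B ≈ 1.10

— Configuration A (φ=-12.0°):
Solar longitude: λ_s = 360° × (250 − 9)/328.70 = 263.949°.
sin δ = sin 9.50° × sin 263.949° = -0.16413, so δ = -9.447°.
cos H₀ = −tan(-12.0°) tan(-9.447°) = -0.0354, H₀ = 1.6062 rad.
Bracket: H₀ sin φ sin δ + cos φ cos δ sin H₀ = 1.6062×-0.20791×-0.16413 + 0.97815×0.98644×0.99937 = 0.054810 + 0.964278 = 1.019088.
Q̄ = (S₀/π) × [bracket] = (2081/π) × 1.019088 = 675.05 W/m².
— Configuration B (φ=-12.0°):
Solar declination: sin δ = sin ε · sin λ_s = sin 9.50° × sin 127.3° = 0.13129, so δ = +7.544°.
cos H₀ = −tan(-12.0°) tan(+7.544°) = 0.0282, H₀ = 1.5426 rad.
Bracket: H₀ sin φ sin δ + cos φ cos δ sin H₀ = 1.5426×-0.20791×0.13129 + 0.97815×0.99134×0.99960 = -0.042108 + 0.969291 = 0.927183.
Q̄ = (S₀/π) × [bracket] = (2081/π) × 0.927183 = 614.17 W/m².
Ratio Q̄_A / Q̄_B = 675.05 / 614.17 = 1.099.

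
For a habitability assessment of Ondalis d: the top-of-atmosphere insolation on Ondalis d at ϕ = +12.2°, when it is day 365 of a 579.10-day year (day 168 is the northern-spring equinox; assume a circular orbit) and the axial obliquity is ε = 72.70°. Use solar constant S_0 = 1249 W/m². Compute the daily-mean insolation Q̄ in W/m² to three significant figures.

Q̄ ≈ 347 W/m²

Solar longitude: L_s = 360° × (365 − 168)/579.10 = 122.466°.
sin δ = sin 72.70° × sin 122.466° = 0.80554, so δ = +53.663°.
cos h₀ = −tan(+12.2°) tan(+53.663°) = -0.2939, h₀ = 1.8691 rad.
Bracket: h₀ sin ϕ sin δ + cos ϕ cos δ sin h₀ = 1.8691×0.21132×0.80554 + 0.97742×0.59254×0.95583 = 0.318171 + 0.553579 = 0.871750.
Q̄ = (S_0/π) × [bracket] = (1249/π) × 0.871750 = 346.6 W/m².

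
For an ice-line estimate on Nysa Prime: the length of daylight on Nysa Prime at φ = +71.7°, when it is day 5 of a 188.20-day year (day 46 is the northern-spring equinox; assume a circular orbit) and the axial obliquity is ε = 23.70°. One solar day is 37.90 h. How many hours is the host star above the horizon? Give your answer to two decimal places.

0.00 h

Solar longitude: λ_s = 360° × (5 − 46)/188.20 = -78.427°, i.e. -78.427° + 360° = 281.573°.
sin δ = sin 23.70° × sin 281.573° = -0.39378, so δ = -23.190°.
cos H₀ = −tan φ · tan δ = 1.2953 ≥ 1, so the host star never rises (polar night) and H₀ = 0.
Daylight = 2H₀/(2π) × 37.90 h = (0.0000/π) × 37.90 = 0.00 h.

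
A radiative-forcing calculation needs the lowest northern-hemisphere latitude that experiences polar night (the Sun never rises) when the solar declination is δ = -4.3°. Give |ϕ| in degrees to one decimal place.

|ϕ| = 85.7°

Polar night requires cos h₀ = −tan ϕ tan δ ≥ 1, i.e. tan ϕ tan δ ≤ −1.
The boundary is |tan ϕ| · |tan δ| = 1, so |ϕ| = 90° − |δ| = 90° − 4.3° = 85.7° in the northern hemisphere.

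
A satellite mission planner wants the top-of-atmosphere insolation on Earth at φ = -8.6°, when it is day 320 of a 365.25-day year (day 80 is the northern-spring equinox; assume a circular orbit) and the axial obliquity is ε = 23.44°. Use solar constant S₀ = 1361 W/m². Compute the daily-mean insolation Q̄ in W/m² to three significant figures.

Q̄ ≈ 438 W/m²

Solar longitude: λ_s = 360° × (320 − 80)/365.25 = 236.550°.
sin δ = sin 23.44° × sin 236.550° = -0.33190, so δ = -19.384°.
cos H₀ = −tan(-8.6°) tan(-19.384°) = -0.0532, H₀ = 1.6240 rad.
Bracket: H₀ sin φ sin δ + cos φ cos δ sin H₀ = 1.6240×-0.14954×-0.33190 + 0.98876×0.94331×0.99858 = 0.080603 + 0.931383 = 1.011986.
Q̄ = (S₀/π) × [bracket] = (1361/π) × 1.011986 = 438.4 W/m².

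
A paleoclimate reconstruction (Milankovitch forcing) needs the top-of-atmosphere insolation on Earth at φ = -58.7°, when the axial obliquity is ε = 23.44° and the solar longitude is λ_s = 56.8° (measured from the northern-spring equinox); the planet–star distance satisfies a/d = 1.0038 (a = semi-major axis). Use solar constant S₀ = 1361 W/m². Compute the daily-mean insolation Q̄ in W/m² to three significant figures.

Solar declination: sin δ = sin ε · sin λ_s = sin 23.44° × sin 56.8° = 0.33286, so δ = +19.442°.
cos H₀ = −tan(-58.7°) tan(+19.442°) = 0.5806, H₀ = 0.9514 rad.
Bracket: H₀ sin φ sin δ + cos φ cos δ sin H₀ = 0.9514×-0.85446×0.33286 + 0.51952×0.94298×0.81422 = -0.270593 + 0.398884 = 0.128291.
Inverse-square distance factor (a/d)² = 1.0038² = 1.007614.
Q̄ = (S₀/π) × 1.007614 × [bracket] = (1361/π) × 1.007614 × 0.128291 = 56.00 W/m².

Q̄ ≈ 56.0 W/m²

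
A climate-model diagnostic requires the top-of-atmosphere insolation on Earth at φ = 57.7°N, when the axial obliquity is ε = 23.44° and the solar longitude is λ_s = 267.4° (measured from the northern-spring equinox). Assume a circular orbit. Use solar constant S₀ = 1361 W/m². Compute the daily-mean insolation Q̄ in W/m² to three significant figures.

Q̄ ≈ 36.0 W/m²

Solar declination: sin δ = sin ε · sin λ_s = sin 23.44° × sin 267.4° = -0.39738, so δ = -23.414°.
cos H₀ = −tan(+57.7°) tan(-23.414°) = 0.6850, H₀ = 0.8162 rad.
Bracket: H₀ sin φ sin δ + cos φ cos δ sin H₀ = 0.8162×0.84526×-0.39738 + 0.53435×0.91765×0.72855 = -0.274153 + 0.357242 = 0.083089.
Q̄ = (S₀/π) × [bracket] = (1361/π) × 0.083089 = 36.00 W/m².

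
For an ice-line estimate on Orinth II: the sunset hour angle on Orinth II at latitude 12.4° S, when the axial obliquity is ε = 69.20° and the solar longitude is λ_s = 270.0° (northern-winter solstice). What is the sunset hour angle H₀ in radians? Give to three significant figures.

Solar declination: sin δ = sin ε · sin λ_s = sin 69.20° × sin 270.0° = -0.93483, so δ = -69.200°.
cos H₀ = −tan φ · tan δ = −tan(-12.4°) × tan(-69.200°) = -0.5788, so H₀ = 2.1880 rad = 125.37°.

H₀ = 2.19 rad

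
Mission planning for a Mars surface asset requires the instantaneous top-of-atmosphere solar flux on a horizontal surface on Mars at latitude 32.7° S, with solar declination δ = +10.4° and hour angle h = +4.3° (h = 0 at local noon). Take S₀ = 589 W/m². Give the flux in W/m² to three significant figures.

429 W/m²

cos θ_z = sin φ sin δ + cos φ cos δ cos h = -0.097524 + 0.825356 = 0.727832.
Flux = S₀ · cos θ_z = 589 × 0.727832 = 428.7 W/m².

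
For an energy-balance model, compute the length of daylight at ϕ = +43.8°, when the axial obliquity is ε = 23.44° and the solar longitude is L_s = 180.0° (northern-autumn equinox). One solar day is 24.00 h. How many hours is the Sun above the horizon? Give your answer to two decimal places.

12.00 h

Solar declination: sin δ = sin ε · sin L_s = sin 23.44° × sin 180.0° = 0.00000, so δ = +0.000°.
cos h₀ = −tan ϕ · tan δ = −tan(+43.8°) × tan(+0.000°) = -0.0000, so h₀ = 1.5708 rad = 90.00°.
Daylight = 2h₀/(2π) × 24.00 h = (1.5708/π) × 24.00 = 12.00 h.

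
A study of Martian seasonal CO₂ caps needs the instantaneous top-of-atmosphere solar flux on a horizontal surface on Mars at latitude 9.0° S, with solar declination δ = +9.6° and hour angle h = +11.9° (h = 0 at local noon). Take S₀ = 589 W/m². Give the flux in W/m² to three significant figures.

546 W/m²

cos θ_z = sin φ sin δ + cos φ cos δ cos h = -0.026088 + 0.952928 = 0.926840.
Flux = S₀ · cos θ_z = 589 × 0.926840 = 545.9 W/m².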